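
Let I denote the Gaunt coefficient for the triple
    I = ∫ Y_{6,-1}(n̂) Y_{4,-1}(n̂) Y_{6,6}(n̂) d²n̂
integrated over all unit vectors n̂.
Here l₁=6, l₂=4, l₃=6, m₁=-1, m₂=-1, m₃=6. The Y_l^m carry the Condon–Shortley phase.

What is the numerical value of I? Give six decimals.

Σmᵢ = 4 ≠ 0, so the φ-integral vanishes; I = 0

0.000000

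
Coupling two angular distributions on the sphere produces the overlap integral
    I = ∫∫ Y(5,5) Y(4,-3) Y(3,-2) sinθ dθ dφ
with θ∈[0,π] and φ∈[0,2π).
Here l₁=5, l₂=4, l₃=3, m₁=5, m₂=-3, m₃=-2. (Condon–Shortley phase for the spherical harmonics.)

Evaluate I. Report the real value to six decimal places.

Rules hold: Σm=0, L=12 even, 1≤3≤9.
N = 11·9·7 = 693
Δ = 6!·4!·2!/13! = 1/180180
Racah Σ t=2..4: t=2:+1/576 t=3:−1/144 t=4:+1/576 = -1/288
⇒ 3j(5 4 3; 0 0 0)² = 20/1001, sgn +1
Racah Σ t=0..0: t=0:+1/17280 = 1/17280
⇒ 3j(5 4 3; 5 -3 -2)² = 35/858, sgn -1
4πI² = N·(3j₀)²·(3jₘ)² = 1050/1859
I = -1·√(0.56482/4π) = -0.21200691

-0.212007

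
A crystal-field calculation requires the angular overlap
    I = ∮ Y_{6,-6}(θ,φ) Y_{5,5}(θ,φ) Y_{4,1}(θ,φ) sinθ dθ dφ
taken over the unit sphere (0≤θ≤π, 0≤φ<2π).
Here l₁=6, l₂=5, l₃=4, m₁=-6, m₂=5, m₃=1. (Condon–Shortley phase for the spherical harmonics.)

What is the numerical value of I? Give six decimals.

0.000000

l₁+l₂+l₃=15 is odd: 3j(l;000)=0 ⇒ I=0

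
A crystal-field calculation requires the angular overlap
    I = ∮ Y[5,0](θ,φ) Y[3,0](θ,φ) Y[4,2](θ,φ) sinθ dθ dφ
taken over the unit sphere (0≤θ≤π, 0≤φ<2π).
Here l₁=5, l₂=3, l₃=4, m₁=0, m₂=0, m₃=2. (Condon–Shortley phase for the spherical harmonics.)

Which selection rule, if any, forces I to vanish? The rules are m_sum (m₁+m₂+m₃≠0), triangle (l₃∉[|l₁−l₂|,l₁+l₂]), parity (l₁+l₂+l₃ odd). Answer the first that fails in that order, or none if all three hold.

m₁+m₂+m₃ = 0 + 0 + 2 = 2  ✗
triangle: |5−3|=2 ≤ l₃=4 ≤ 5+3=8
parity: l₁+l₂+l₃ = 12 is even

m_sum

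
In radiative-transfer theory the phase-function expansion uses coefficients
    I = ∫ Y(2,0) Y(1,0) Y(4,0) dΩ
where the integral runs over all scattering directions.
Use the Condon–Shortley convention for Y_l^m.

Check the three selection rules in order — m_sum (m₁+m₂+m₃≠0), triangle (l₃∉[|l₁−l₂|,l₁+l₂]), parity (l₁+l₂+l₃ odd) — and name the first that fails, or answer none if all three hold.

azimuthal sum: 0 + 0 + 0 = 0  ✓
1 ≤ 4 ≤ 3 (triangle on l)  ✗
L = 2 + 1 + 4 = 7 (odd)

triangle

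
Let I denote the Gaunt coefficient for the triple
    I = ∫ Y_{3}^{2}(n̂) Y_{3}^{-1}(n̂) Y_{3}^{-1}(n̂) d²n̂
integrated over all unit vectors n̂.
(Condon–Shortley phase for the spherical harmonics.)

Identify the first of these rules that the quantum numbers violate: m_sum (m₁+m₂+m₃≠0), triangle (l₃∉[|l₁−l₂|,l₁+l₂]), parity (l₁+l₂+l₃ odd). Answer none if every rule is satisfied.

Σmᵢ = 0  ✓
l₃∈[|l₁−l₂|,l₁+l₂]=[0,6], have l₃=3  ✓
Σlᵢ = 9 ⇒ odd  ✗

parity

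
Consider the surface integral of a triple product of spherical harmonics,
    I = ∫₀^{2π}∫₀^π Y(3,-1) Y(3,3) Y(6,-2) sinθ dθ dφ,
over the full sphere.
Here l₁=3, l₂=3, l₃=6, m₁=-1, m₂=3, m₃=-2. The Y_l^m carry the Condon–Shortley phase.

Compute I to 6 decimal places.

0.062728

Rules hold: Σm=0, L=12 even, 0≤6≤6.
N = 7·7·13 = 637
Δ = 0!·6!·6!/13! = 1/12012
Racah Σ t=0..0: t=0:+1/1296 = 1/1296
⇒ 3j(3 3 6; 0 0 0)² = 100/3003, sgn +1
Racah Σ t=0..0: t=0:+1/34560 = 1/34560
⇒ 3j(3 3 6; -1 3 -2)² = 1/429, sgn +1
4πI² = N·(3j₀)²·(3jₘ)² = 700/14157
I = +1·√(0.0494455/4π) = 0.06272757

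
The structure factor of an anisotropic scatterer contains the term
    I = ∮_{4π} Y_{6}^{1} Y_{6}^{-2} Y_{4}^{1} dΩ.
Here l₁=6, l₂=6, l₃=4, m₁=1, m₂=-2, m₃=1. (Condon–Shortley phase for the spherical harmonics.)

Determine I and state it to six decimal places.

0.113069

m-sum 0 ✓  L=16 even ✓  0≤4≤12 ✓
Π(2lᵢ+1) = 13×13×9 = 1521
triangle coeff Δ(6,6,4) = 1/15315300
Σ_t [2,6]: t=2:+1/829440 t=3:−1/25920 t=4:+1/9216 t=5:−1/25920 t=6:+1/829440 = 7/207360
(3j)²=28/2431 [(6 6 4; 0 0 0)], sign=+1
Σ_t [1,4]: t=1:−1/725760 t=2:+1/34560 t=3:−1/17280 t=4:+1/82944 = -53/2903040
(3j)²=2809/306306 [(6 6 4; 1 -2 1)], sign=+1
⇒ 4πI² = 5618/34969
I = (+1)√(5618/34969/(4π)) = 0.11306920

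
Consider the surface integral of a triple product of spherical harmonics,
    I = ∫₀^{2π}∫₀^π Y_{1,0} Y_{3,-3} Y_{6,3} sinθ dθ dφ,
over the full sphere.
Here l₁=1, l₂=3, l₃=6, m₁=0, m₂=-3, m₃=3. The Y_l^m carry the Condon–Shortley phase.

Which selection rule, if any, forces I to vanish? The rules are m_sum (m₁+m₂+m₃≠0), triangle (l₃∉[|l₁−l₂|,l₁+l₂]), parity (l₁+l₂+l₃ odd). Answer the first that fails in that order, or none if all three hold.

azimuthal sum: 0 − 3 + 3 = 0  ✓
2 ≤ 6 ≤ 4 (triangle on l)  ✗
L = 1 + 3 + 6 = 10 (even)

triangle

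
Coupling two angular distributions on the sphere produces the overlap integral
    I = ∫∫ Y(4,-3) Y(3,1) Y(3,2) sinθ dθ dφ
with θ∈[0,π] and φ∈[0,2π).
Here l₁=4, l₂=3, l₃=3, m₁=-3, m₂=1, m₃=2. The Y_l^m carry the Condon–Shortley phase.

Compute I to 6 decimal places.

-0.095955

m-sum 0 ✓  L=10 even ✓  1≤3≤7 ✓
Π(2lᵢ+1) = 9×7×7 = 441
triangle coeff Δ(4,3,3) = 1/34650
Σ_t [1,3]: t=1:−1/72 t=2:+1/16 t=3:−1/72 = 5/144
(3j)²=2/77 [(4 3 3; 0 0 0)], sign=-1
Σ_t [3,4]: t=3:−1/144 t=4:+1/288 = -1/288
(3j)²=1/99 [(4 3 3; -3 1 2)], sign=+1
⇒ 4πI² = 14/121
I = (-1)√(14/121/(4π)) = -0.09595473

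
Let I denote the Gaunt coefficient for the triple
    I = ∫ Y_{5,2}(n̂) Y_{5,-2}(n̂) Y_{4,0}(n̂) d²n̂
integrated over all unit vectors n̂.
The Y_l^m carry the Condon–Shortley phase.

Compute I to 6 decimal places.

-0.021700

Checks pass: Σm=0; 14 even; l₃=4∈[0,10].
(2·5+1)(2·5+1)(2·4+1) = 1089
Δ: 6! 4! 4! / 15! → 1/3153150
sum: t=1:−1/69120 t=2:+1/1728 t=3:−1/576 t=4:+1/1728 t=5:−1/69120 = -7/11520
3j²(5 5 4; 0 0 0) = Δ·Π!·Σ² = 2/143  (sign -1)
sum: t=0:+1/25920 t=1:−1/1920 t=2:+1/1728 t=3:−1/20736 = 1/20736
3j²(5 5 4; 2 -2 0) = Δ·Π!·Σ² = 1/2574  (sign +1)
combine: 4πI² = 1089·2/143·1/2574 = 1/169
take √, sign -1: I = -0.02169960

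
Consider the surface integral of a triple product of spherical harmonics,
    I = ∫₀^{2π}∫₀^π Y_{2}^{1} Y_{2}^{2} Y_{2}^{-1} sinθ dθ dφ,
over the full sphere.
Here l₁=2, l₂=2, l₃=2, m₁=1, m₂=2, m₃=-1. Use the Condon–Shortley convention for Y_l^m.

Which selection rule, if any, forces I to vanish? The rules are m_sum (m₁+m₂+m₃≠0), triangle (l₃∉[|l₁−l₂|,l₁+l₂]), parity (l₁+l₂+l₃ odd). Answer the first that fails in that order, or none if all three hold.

Σmᵢ = 2  ✗
l₃∈[|l₁−l₂|,l₁+l₂]=[0,4], have l₃=2
Σlᵢ = 6 ⇒ even

m_sum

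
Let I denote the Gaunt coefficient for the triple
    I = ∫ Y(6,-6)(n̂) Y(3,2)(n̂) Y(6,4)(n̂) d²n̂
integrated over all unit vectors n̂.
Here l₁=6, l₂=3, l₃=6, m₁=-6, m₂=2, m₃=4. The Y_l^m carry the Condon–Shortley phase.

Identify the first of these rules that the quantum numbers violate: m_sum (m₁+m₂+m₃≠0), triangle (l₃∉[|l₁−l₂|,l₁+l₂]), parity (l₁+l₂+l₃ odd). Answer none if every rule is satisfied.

parity

azimuthal sum: -6 + 2 + 4 = 0  ✓
3 ≤ 6 ≤ 9 (triangle on l)  ✓
L = 6 + 3 + 6 = 15 (odd)  ✗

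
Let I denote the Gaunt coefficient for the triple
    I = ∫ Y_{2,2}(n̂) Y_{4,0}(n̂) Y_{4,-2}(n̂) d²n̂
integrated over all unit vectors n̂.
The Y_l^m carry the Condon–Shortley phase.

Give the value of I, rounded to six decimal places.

Checks pass: Σm=0; 10 even; l₃=4∈[2,6].
(2·2+1)(2·4+1)(2·4+1) = 405
Δ: 2! 2! 6! / 11! → 1/13860
sum: t=0:+1/192 t=1:−1/36 t=2:+1/192 = -5/288
3j²(2 4 4; 0 0 0) = Δ·Π!·Σ² = 20/693  (sign -1)
sum: t=0:+1/192 = 1/192
3j²(2 4 4; 2 0 -2) = Δ·Π!·Σ² = 3/77  (sign +1)
combine: 4πI² = 405·20/693·3/77 = 2700/5929
take √, sign -1: I = -0.19036462

-0.190365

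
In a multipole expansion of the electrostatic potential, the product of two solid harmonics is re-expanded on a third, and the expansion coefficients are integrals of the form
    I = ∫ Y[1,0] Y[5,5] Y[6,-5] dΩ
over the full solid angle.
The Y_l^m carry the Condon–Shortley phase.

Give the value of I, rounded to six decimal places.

m-sum 0 ✓  L=12 even ✓  4≤6≤6 ✓
Π(2lᵢ+1) = 3×11×13 = 429
triangle coeff Δ(1,5,6) = 1/858
Σ_t [0,0]: t=0:+1/14400 = 1/14400
(3j)²=6/143 [(1 5 6; 0 0 0)], sign=+1
Σ_t [0,0]: t=0:+1/3628800 = 1/3628800
(3j)²=1/78 [(1 5 6; 0 5 -5)], sign=-1
⇒ 4πI² = 3/13
I = (-1)√(3/13/(4π)) = -0.13551395

-0.135514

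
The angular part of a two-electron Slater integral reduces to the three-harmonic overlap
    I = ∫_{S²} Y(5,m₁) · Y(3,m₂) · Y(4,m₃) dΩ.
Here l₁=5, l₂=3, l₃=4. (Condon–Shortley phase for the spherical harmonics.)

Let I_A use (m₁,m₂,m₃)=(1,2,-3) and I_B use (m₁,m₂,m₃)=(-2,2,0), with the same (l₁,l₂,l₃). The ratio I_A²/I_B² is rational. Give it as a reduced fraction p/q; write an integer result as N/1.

121/20

Same 5,3,4: normalisation and zero-m 3j drop out of the ratio.
A: Δ: 4! 6! 2! / 13! → 1/180180; sum: t=3:−1/1440 t=4:+1/17280 = -11/17280; 3j²(5 3 4; 1 2 -3) = Δ·Π!·Σ² = 11/468  (sign +1)
B: Δ: 4! 6! 2! / 13! → 1/180180; sum: t=3:−1/576 t=4:+1/864 = -1/1728; 3j²(5 3 4; -2 2 0) = Δ·Π!·Σ² = 5/1287  (sign -1)
I_A²/I_B² = (11/468)/(5/1287) = 121/20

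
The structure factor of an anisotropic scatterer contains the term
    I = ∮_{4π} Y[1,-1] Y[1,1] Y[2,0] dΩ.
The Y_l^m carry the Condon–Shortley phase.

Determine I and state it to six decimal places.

Checks pass: Σm=0; 4 even; l₃=2∈[0,2].
(2·1+1)(2·1+1)(2·2+1) = 45
Δ: 0! 2! 2! / 5! → 1/30
sum: t=0:+1/1 = 1/1
3j²(1 1 2; 0 0 0) = Δ·Π!·Σ² = 2/15  (sign +1)
sum: t=0:+1/4 = 1/4
3j²(1 1 2; -1 1 0) = Δ·Π!·Σ² = 1/30  (sign +1)
combine: 4πI² = 45·2/15·1/30 = 1/5
take √, sign +1: I = 0.12615663

0.126157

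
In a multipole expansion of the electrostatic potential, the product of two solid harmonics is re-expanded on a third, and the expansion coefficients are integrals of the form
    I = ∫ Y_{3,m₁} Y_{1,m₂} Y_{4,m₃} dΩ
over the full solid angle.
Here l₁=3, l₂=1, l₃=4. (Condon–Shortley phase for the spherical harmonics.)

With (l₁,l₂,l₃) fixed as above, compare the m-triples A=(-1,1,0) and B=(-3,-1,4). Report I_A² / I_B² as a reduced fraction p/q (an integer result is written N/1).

l's match ⇒ only the (l;m) 3-j factors differ between A and B.
A: triangle coeff Δ(3,1,4) = 1/252; Σ_t [0,0]: t=0:+1/96 = 1/96; (3j)²=1/42 [(3 1 4; -1 1 0)], sign=+1
B: triangle coeff Δ(3,1,4) = 1/252; Σ_t [0,0]: t=0:+1/1440 = 1/1440; (3j)²=1/9 [(3 1 4; -3 -1 4)], sign=+1
I_A²/I_B² = (1/42)/(1/9) = 3/14

3/14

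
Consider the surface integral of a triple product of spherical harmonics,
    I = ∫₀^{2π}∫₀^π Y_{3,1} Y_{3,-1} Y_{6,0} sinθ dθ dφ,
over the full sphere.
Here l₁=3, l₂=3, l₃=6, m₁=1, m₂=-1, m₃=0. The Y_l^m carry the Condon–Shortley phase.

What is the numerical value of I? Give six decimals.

0.177816

Rules hold: Σm=0, L=12 even, 0≤6≤6.
N = 7·7·13 = 637
Δ = 0!·6!·6!/13! = 1/12012
Racah Σ t=0..0: t=0:+1/1296 = 1/1296
⇒ 3j(3 3 6; 0 0 0)² = 100/3003, sgn +1
Racah Σ t=0..0: t=0:+1/2304 = 1/2304
⇒ 3j(3 3 6; 1 -1 0)² = 75/4004, sgn +1
4πI² = N·(3j₀)²·(3jₘ)² = 625/1573
I = +1·√(0.39733/4π) = 0.17781595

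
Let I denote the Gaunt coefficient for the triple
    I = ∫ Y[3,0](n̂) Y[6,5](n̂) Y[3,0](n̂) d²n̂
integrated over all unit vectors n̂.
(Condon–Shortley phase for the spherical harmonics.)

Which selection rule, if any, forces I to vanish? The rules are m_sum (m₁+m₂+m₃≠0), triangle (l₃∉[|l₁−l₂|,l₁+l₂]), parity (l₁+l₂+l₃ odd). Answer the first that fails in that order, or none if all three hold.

m_sum

Σmᵢ = 5  ✗
l₃∈[|l₁−l₂|,l₁+l₂]=[3,9], have l₃=3
Σlᵢ = 12 ⇒ even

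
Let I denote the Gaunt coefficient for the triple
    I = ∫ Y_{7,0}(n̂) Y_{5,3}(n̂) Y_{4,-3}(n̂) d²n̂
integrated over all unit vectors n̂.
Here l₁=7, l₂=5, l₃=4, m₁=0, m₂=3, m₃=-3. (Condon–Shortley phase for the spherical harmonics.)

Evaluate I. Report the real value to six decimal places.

Checks pass: Σm=0; 16 even; l₃=4∈[2,12].
(2·7+1)(2·5+1)(2·4+1) = 1485
Δ: 8! 6! 2! / 17! → 1/6126120
sum: t=3:−1/69120 t=4:+1/20736 t=5:−1/69120 = 1/51840
3j²(7 5 4; 0 0 0) = Δ·Π!·Σ² = 280/21879  (sign +1)
sum: t=6:+1/345600 t=7:−1/3628800 = 19/7257600
3j²(7 5 4; 0 3 -3) = Δ·Π!·Σ² = 2527/218790  (sign -1)
combine: 4πI² = 1485·280/21879·2527/218790 = 353780/1611753
take √, sign -1: I = -0.13216378

-0.132164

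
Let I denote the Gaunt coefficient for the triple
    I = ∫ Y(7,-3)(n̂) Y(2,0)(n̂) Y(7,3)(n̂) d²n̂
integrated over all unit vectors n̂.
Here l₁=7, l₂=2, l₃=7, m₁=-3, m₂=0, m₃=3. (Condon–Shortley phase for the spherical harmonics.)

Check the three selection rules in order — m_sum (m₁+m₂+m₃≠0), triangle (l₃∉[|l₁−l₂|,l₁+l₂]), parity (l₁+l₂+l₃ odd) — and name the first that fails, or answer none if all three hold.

azimuthal sum: -3 + 0 + 3 = 0  ✓
5 ≤ 7 ≤ 9 (triangle on l)  ✓
L = 7 + 2 + 7 = 16 (even)  ✓

none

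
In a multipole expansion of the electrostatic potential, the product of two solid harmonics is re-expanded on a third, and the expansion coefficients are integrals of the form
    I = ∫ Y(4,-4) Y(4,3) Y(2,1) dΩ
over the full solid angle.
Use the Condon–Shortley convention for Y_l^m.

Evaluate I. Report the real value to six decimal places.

m-sum 0 ✓  L=10 even ✓  0≤2≤8 ✓
Π(2lᵢ+1) = 9×9×5 = 405
triangle coeff Δ(4,4,2) = 1/13860
Σ_t [2,4]: t=2:+1/192 t=3:−1/36 t=4:+1/192 = -5/288
(3j)²=20/693 [(4 4 2; 0 0 0)], sign=-1
Σ_t [6,6]: t=6:+1/1440 = 1/1440
(3j)²=7/165 [(4 4 2; -4 3 1)], sign=-1
⇒ 4πI² = 60/121
I = (+1)√(60/121/(4π)) = 0.19864517

0.198645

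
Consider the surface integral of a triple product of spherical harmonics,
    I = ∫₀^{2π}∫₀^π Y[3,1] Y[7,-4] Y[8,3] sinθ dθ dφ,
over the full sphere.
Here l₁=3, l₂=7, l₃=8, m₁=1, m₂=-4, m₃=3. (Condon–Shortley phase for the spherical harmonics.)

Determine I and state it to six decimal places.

m-sum 0 ✓  L=18 even ✓  4≤8≤10 ✓
Π(2lᵢ+1) = 7×15×17 = 1785
triangle coeff Δ(3,7,8) = 1/5290740
Σ_t [0,2]: t=0:+1/7257600 t=1:−1/2073600 t=2:+1/7257600 = -1/4838400
(3j)²=252/20995 [(3 7 8; 0 0 0)], sign=-1
Σ_t [0,2]: t=0:+1/17418240 t=1:−1/43545600 t=2:+1/1916006400 = 67/1916006400
(3j)²=4489/352716 [(3 7 8; 1 -4 3)], sign=-1
⇒ 4πI² = 282807/1037153
I = (+1)√(282807/1037153/(4π)) = 0.14730542

0.147305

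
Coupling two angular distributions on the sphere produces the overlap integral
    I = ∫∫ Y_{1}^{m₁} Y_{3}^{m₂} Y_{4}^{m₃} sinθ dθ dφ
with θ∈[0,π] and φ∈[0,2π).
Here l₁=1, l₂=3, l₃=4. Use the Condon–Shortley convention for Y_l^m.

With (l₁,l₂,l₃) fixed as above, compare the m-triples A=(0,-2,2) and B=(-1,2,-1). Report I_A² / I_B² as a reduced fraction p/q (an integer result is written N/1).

Same 1,3,4: normalisation and zero-m 3j drop out of the ratio.
A: Δ: 0! 2! 6! / 9! → 1/252; sum: t=0:+1/120 = 1/120; 3j²(1 3 4; 0 -2 2) = Δ·Π!·Σ² = 1/21  (sign +1)
B: Δ: 0! 2! 6! / 9! → 1/252; sum: t=0:+1/240 = 1/240; 3j²(1 3 4; -1 2 -1) = Δ·Π!·Σ² = 1/84  (sign -1)
I_A²/I_B² = (1/21)/(1/84) = 4/1

4/1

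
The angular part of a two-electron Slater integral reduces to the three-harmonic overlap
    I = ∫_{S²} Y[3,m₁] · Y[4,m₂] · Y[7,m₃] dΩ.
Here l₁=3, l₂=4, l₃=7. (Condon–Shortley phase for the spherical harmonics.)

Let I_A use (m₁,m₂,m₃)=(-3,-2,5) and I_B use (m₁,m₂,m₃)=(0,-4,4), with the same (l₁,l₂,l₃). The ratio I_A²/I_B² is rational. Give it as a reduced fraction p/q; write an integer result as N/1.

l's match ⇒ only the (l;m) 3-j factors differ between A and B.
A: triangle coeff Δ(3,4,7) = 1/45045; Σ_t [0,0]: t=0:+1/1036800 = 1/1036800; (3j)²=4/195 [(3 4 7; -3 -2 5)], sign=+1
B: triangle coeff Δ(3,4,7) = 1/45045; Σ_t [0,0]: t=0:+1/1451520 = 1/1451520; (3j)²=1/273 [(3 4 7; 0 -4 4)], sign=-1
I_A²/I_B² = (4/195)/(1/273) = 28/5

28/5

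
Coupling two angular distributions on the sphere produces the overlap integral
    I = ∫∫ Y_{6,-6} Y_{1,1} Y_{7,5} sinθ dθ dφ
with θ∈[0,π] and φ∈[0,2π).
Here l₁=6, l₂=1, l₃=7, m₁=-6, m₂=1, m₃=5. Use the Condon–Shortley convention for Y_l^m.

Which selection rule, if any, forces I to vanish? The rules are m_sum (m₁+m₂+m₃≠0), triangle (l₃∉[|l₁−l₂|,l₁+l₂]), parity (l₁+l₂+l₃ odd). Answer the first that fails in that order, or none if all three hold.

none

azimuthal sum: -6 + 1 + 5 = 0  ✓
5 ≤ 7 ≤ 7 (triangle on l)  ✓
L = 6 + 1 + 7 = 14 (even)  ✓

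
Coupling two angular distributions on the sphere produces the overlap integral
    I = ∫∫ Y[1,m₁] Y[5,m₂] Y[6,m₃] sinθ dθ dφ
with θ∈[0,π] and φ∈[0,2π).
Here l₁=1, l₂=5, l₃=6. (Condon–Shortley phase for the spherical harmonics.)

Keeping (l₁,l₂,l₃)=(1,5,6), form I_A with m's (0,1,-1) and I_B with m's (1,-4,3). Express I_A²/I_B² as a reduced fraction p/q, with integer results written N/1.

35/3

l's match ⇒ only the (l;m) 3-j factors differ between A and B.
A: triangle coeff Δ(1,5,6) = 1/858; Σ_t [0,0]: t=0:+1/17280 = 1/17280; (3j)²=35/858 [(1 5 6; 0 1 -1)], sign=-1
B: triangle coeff Δ(1,5,6) = 1/858; Σ_t [0,0]: t=0:+1/725760 = 1/725760; (3j)²=1/286 [(1 5 6; 1 -4 3)], sign=-1
I_A²/I_B² = (35/858)/(1/286) = 35/3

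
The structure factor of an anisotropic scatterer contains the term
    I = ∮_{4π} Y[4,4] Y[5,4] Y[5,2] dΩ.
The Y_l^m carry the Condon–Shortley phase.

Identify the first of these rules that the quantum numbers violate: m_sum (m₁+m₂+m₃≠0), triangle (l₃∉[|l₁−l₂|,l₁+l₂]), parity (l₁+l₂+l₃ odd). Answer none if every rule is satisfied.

m_sum

Σmᵢ = 10  ✗
l₃∈[|l₁−l₂|,l₁+l₂]=[1,9], have l₃=5
Σlᵢ = 14 ⇒ even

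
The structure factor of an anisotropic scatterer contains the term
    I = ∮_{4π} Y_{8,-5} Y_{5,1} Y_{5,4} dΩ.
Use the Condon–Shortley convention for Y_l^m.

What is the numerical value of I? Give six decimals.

0.113591

Rules hold: Σm=0, L=18 even, 3≤5≤13.
N = 17·11·11 = 2057
Δ = 8!·8!·2!/19! = 1/37413090
Racah Σ t=3..5: t=3:−1/1036800 t=4:+1/331776 t=5:−1/1036800 = 1/921600
⇒ 3j(8 5 5; 0 0 0)² = 490/46189, sgn -1
Racah Σ t=5..6: t=5:−1/29030400 t=6:+1/14515200 = 1/29030400
⇒ 3j(8 5 5; -5 1 4)² = 12/1615, sgn -1
4πI² = N·(3j₀)²·(3jₘ)² = 12936/79781
I = +1·√(0.162144/4π) = 0.11359137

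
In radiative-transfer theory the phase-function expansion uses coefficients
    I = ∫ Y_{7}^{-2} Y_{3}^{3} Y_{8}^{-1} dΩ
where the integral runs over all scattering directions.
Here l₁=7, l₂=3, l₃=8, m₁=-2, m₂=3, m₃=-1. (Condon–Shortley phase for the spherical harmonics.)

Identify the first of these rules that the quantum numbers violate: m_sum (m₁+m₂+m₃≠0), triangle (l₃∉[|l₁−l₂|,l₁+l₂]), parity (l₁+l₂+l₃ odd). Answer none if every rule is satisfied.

Σmᵢ = 0  ✓
l₃∈[|l₁−l₂|,l₁+l₂]=[4,10], have l₃=8  ✓
Σlᵢ = 18 ⇒ even  ✓

none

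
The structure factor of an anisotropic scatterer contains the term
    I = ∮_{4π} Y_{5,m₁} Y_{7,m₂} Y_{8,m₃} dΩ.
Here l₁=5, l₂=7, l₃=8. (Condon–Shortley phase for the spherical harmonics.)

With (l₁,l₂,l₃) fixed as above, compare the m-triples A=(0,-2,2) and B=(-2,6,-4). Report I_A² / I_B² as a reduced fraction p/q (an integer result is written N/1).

Same 5,7,8: normalisation and zero-m 3j drop out of the ratio.
A: Δ: 4! 6! 10! / 21! → 1/814773960; sum: t=0:+1/41472000 t=1:−1/4976640 t=2:+1/4354560 t=3:−1/23224320 t=4:+1/1045094400 = 1/93312000; 3j²(5 7 8; 0 -2 2) = Δ·Π!·Σ² = 32/138567  (sign +1)
B: Δ: 4! 6! 10! / 21! → 1/814773960; sum: t=3:−1/1045094400 t=4:+1/313528320 = 1/447897600; 3j²(5 7 8; -2 6 -4) = Δ·Π!·Σ² = 77/5814  (sign +1)
I_A²/I_B² = (32/138567)/(77/5814) = 192/11011

192/11011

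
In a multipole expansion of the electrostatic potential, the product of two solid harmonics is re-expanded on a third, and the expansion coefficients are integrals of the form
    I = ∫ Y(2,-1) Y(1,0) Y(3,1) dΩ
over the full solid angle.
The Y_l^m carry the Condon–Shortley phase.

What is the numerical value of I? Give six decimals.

Checks pass: Σm=0; 6 even; l₃=3∈[1,3].
(2·2+1)(2·1+1)(2·3+1) = 105
Δ: 0! 4! 2! / 7! → 1/105
sum: t=0:+1/4 = 1/4
3j²(2 1 3; 0 0 0) = Δ·Π!·Σ² = 3/35  (sign -1)
sum: t=0:+1/6 = 1/6
3j²(2 1 3; -1 0 1) = Δ·Π!·Σ² = 8/105  (sign +1)
combine: 4πI² = 105·3/35·8/105 = 24/35
take √, sign -1: I = -0.23359668

-0.233597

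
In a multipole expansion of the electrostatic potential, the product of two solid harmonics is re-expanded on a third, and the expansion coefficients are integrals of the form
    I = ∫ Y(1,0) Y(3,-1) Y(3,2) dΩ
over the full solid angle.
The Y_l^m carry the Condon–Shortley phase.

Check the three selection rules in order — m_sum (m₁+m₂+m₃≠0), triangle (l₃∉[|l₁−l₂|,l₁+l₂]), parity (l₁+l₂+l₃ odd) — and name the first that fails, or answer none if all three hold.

m₁+m₂+m₃ = 0 − 1 + 2 = 1  ✗
triangle: |1−3|=2 ≤ l₃=3 ≤ 1+3=4
parity: l₁+l₂+l₃ = 7 is odd

m_sum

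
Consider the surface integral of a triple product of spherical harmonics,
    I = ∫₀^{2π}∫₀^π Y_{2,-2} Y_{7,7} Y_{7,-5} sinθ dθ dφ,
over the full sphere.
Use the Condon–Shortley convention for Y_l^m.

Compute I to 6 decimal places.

0.066694

Rules hold: Σm=0, L=16 even, 5≤7≤9.
N = 5·15·15 = 1125
Δ = 2!·2!·12!/17! = 1/185640
Racah Σ t=0..2: t=0:+1/2419200 t=1:−1/518400 t=2:+1/2419200 = -1/907200
⇒ 3j(2 7 7; 0 0 0)² = 56/3315, sgn +1
Racah Σ t=2..2: t=2:+1/1916006400 = 1/1916006400
⇒ 3j(2 7 7; -2 7 -5)² = 1/340, sgn +1
4πI² = N·(3j₀)²·(3jₘ)² = 210/3757
I = +1·√(0.0558957/4π) = 0.06669359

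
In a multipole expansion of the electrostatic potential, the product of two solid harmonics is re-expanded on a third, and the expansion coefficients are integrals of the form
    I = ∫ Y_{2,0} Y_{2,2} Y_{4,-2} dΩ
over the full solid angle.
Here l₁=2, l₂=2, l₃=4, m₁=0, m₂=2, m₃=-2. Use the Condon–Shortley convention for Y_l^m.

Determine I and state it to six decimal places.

Checks pass: Σm=0; 8 even; l₃=4∈[0,4].
(2·2+1)(2·2+1)(2·4+1) = 225
Δ: 0! 4! 4! / 9! → 1/630
sum: t=0:+1/16 = 1/16
3j²(2 2 4; 0 0 0) = Δ·Π!·Σ² = 2/35  (sign +1)
sum: t=0:+1/96 = 1/96
3j²(2 2 4; 0 2 -2) = Δ·Π!·Σ² = 1/42  (sign +1)
combine: 4πI² = 225·2/35·1/42 = 15/49
take √, sign +1: I = 0.15607835

0.156078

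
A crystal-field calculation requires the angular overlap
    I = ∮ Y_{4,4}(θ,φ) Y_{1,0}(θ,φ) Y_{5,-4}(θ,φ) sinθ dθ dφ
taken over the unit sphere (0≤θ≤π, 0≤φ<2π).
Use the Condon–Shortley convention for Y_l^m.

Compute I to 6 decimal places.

0.147319

Rules hold: Σm=0, L=10 even, 3≤5≤5.
N = 9·3·11 = 297
Δ = 0!·8!·2!/11! = 1/495
Racah Σ t=0..0: t=0:+1/576 = 1/576
⇒ 3j(4 1 5; 0 0 0)² = 5/99, sgn -1
Racah Σ t=0..0: t=0:+1/40320 = 1/40320
⇒ 3j(4 1 5; 4 0 -4)² = 1/55, sgn -1
4πI² = N·(3j₀)²·(3jₘ)² = 3/11
I = +1·√(0.272727/4π) = 0.14731920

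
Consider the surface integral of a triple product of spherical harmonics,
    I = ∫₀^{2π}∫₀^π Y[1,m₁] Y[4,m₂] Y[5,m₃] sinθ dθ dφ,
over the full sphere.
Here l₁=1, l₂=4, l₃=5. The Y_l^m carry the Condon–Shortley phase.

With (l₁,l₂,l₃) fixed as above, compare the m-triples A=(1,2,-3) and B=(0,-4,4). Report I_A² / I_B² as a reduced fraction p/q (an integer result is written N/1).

28/9

Shared (l₁,l₂,l₃)=(1,4,5): N and (l;000)² cancel in I_A²/I_B².
A: Δ = 0!·2!·8!/11! = 1/495; Racah Σ t=0..0: t=0:+1/2880 = 1/2880; ⇒ 3j(1 4 5; 1 2 -3)² = 28/495, sgn +1
B: Δ = 0!·2!·8!/11! = 1/495; Racah Σ t=0..0: t=0:+1/40320 = 1/40320; ⇒ 3j(1 4 5; 0 -4 4)² = 1/55, sgn -1
I_A²/I_B² = (28/495)/(1/55) = 28/9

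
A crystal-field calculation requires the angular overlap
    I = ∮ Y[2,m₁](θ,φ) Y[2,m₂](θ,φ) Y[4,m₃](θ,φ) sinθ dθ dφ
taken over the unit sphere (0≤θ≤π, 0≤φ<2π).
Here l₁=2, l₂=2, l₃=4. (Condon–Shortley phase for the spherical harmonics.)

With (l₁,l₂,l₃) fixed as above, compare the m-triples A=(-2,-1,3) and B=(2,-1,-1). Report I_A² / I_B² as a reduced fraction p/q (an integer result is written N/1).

Same 2,2,4: normalisation and zero-m 3j drop out of the ratio.
A: Δ: 0! 4! 4! / 9! → 1/630; sum: t=0:+1/144 = 1/144; 3j²(2 2 4; -2 -1 3) = Δ·Π!·Σ² = 1/18  (sign -1)
B: Δ: 0! 4! 4! / 9! → 1/630; sum: t=0:+1/144 = 1/144; 3j²(2 2 4; 2 -1 -1) = Δ·Π!·Σ² = 1/126  (sign -1)
I_A²/I_B² = (1/18)/(1/126) = 7/1

7/1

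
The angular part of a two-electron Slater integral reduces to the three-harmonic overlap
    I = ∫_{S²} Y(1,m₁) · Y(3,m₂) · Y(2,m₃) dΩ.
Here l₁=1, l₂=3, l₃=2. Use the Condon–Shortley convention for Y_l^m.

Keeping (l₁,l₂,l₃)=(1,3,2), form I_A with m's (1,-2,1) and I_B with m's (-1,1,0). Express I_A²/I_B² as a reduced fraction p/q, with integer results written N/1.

5/3

Same 1,3,2: normalisation and zero-m 3j drop out of the ratio.
A: Δ: 2! 0! 4! / 7! → 1/105; sum: t=0:+1/12 = 1/12; 3j²(1 3 2; 1 -2 1) = Δ·Π!·Σ² = 2/21  (sign -1)
B: Δ: 2! 0! 4! / 7! → 1/105; sum: t=2:+1/8 = 1/8; 3j²(1 3 2; -1 1 0) = Δ·Π!·Σ² = 2/35  (sign +1)
I_A²/I_B² = (2/21)/(2/35) = 5/3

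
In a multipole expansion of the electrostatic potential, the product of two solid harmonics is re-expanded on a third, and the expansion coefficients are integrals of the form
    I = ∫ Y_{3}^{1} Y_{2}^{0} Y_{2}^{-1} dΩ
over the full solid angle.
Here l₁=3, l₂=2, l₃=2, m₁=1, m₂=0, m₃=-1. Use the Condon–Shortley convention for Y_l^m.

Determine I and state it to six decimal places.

Σlᵢ=7 odd — θ-integrand is odd under cosθ→−cosθ; I=0

0.000000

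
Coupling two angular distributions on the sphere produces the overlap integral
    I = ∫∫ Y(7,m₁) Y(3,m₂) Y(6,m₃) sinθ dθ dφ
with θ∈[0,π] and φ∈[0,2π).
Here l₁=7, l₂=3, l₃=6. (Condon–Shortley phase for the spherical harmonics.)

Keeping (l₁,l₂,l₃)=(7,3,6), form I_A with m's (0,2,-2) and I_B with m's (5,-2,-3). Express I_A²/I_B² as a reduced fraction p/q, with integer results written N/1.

56/33

l's match ⇒ only the (l;m) 3-j factors differ between A and B.
A: triangle coeff Δ(7,3,6) = 1/2042040; Σ_t [3,4]: t=3:−1/207360 t=4:+1/725760 = -1/290304; (3j)²=125/7293 [(7 3 6; 0 2 -2)], sign=-1
B: triangle coeff Δ(7,3,6) = 1/2042040; Σ_t [0,1]: t=0:+1/1935360 t=1:−1/4354560 = 1/3483648; (3j)²=125/12376 [(7 3 6; 5 -2 -3)], sign=-1
I_A²/I_B² = (125/7293)/(125/12376) = 56/33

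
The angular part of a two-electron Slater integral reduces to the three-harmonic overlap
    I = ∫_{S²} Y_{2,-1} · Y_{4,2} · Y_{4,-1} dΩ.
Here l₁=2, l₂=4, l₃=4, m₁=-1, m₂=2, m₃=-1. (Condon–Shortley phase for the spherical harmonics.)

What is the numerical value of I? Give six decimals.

0.127700

m-sum 0 ✓  L=10 even ✓  2≤4≤6 ✓
Π(2lᵢ+1) = 5×9×9 = 405
triangle coeff Δ(2,4,4) = 1/13860
Σ_t [0,2]: t=0:+1/192 t=1:−1/36 t=2:+1/192 = -5/288
(3j)²=20/693 [(2 4 4; 0 0 0)], sign=-1
Σ_t [1,2]: t=1:−1/240 t=2:+1/96 = 1/160
(3j)²=27/1540 [(2 4 4; -1 2 -1)], sign=-1
⇒ 4πI² = 1215/5929
I = (+1)√(1215/5929/(4π)) = 0.12770047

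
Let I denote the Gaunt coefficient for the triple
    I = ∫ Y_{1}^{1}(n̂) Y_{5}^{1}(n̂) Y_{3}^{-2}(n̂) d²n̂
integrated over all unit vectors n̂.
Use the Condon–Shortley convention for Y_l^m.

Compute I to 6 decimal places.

0.000000

l₃=3 ∉ [4,6] — triangle fails ⇒ I = 0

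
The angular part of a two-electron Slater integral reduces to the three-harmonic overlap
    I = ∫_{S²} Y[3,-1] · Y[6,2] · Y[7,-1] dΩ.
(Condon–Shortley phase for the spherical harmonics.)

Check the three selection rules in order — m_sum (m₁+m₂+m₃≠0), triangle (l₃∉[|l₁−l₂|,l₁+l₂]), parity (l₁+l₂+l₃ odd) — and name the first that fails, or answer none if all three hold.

azimuthal sum: -1 + 2 − 1 = 0  ✓
3 ≤ 7 ≤ 9 (triangle on l)  ✓
L = 3 + 6 + 7 = 16 (even)  ✓

none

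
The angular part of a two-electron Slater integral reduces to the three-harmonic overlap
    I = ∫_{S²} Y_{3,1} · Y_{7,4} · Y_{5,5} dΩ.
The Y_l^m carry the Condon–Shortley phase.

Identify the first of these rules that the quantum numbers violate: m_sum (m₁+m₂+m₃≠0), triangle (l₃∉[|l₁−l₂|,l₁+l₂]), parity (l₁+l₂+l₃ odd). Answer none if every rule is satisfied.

Σmᵢ = 10  ✗
l₃∈[|l₁−l₂|,l₁+l₂]=[4,10], have l₃=5
Σlᵢ = 15 ⇒ odd

m_sum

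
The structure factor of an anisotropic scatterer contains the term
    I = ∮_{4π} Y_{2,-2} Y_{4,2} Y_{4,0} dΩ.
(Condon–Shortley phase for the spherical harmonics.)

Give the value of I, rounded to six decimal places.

Checks pass: Σm=0; 10 even; l₃=4∈[2,6].
(2·2+1)(2·4+1)(2·4+1) = 405
Δ: 2! 2! 6! / 11! → 1/13860
sum: t=0:+1/192 t=1:−1/36 t=2:+1/192 = -5/288
3j²(2 4 4; 0 0 0) = Δ·Π!·Σ² = 20/693  (sign -1)
sum: t=2:+1/192 = 1/192
3j²(2 4 4; -2 2 0) = Δ·Π!·Σ² = 3/77  (sign +1)
combine: 4πI² = 405·20/693·3/77 = 2700/5929
take √, sign -1: I = -0.19036462

-0.190365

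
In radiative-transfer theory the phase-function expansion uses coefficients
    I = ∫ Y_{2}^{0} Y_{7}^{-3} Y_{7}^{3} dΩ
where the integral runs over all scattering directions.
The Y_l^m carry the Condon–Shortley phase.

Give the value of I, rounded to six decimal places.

Rules hold: Σm=0, L=16 even, 5≤7≤9.
N = 5·15·15 = 1125
Δ = 2!·2!·12!/17! = 1/185640
Racah Σ t=0..2: t=0:+1/2419200 t=1:−1/518400 t=2:+1/2419200 = -1/907200
⇒ 3j(2 7 7; 0 0 0)² = 56/3315, sgn +1
Racah Σ t=0..2: t=0:+1/3870720 t=1:−1/2177280 t=2:+1/29030400 = -29/174182400
⇒ 3j(2 7 7; 0 -3 3)² = 841/185640, sgn -1
4πI² = N·(3j₀)²·(3jₘ)² = 4205/48841
I = -1·√(0.0860957/4π) = -0.08277245

-0.082772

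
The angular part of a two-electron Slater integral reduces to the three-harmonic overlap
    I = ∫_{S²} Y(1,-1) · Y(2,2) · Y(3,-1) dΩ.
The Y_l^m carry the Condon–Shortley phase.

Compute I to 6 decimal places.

Rules hold: Σm=0, L=6 even, 1≤3≤3.
N = 3·5·7 = 105
Δ = 0!·2!·4!/7! = 1/105
Racah Σ t=0..0: t=0:+1/4 = 1/4
⇒ 3j(1 2 3; 0 0 0)² = 3/35, sgn -1
Racah Σ t=0..0: t=0:+1/48 = 1/48
⇒ 3j(1 2 3; -1 2 -1)² = 1/105, sgn +1
4πI² = N·(3j₀)²·(3jₘ)² = 3/35
I = -1·√(0.0857143/4π) = -0.08258890

-0.082589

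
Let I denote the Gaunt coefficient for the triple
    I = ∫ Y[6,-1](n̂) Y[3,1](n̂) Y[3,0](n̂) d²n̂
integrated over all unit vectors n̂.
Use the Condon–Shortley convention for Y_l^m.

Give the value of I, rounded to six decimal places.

-0.221775

Checks pass: Σm=0; 12 even; l₃=3∈[3,9].
(2·6+1)(2·3+1)(2·3+1) = 637
Δ: 6! 6! 0! / 13! → 1/12012
sum: t=3:−1/1296 = -1/1296
3j²(6 3 3; 0 0 0) = Δ·Π!·Σ² = 100/3003  (sign +1)
sum: t=4:+1/1728 = 1/1728
3j²(6 3 3; -1 1 0) = Δ·Π!·Σ² = 25/858  (sign -1)
combine: 4πI² = 637·100/3003·25/858 = 8750/14157
take √, sign -1: I = -0.22177545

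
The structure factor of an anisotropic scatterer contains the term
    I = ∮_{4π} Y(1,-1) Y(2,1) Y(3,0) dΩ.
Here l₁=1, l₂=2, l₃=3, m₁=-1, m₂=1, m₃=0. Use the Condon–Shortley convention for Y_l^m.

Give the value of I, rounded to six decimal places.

m-sum 0 ✓  L=6 even ✓  1≤3≤3 ✓
Π(2lᵢ+1) = 3×5×7 = 105
triangle coeff Δ(1,2,3) = 1/105
Σ_t [0,0]: t=0:+1/4 = 1/4
(3j)²=3/35 [(1 2 3; 0 0 0)], sign=-1
Σ_t [0,0]: t=0:+1/12 = 1/12
(3j)²=1/35 [(1 2 3; -1 1 0)], sign=-1
⇒ 4πI² = 9/35
I = (+1)√(9/35/(4π)) = 0.14304817

0.143048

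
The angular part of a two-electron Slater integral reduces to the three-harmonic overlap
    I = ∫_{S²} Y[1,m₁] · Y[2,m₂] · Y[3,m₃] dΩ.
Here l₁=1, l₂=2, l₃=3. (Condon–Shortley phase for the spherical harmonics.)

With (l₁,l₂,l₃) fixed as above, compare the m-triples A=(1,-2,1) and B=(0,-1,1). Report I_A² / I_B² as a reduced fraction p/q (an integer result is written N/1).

Same 1,2,3: normalisation and zero-m 3j drop out of the ratio.
A: Δ: 0! 2! 4! / 7! → 1/105; sum: t=0:+1/48 = 1/48; 3j²(1 2 3; 1 -2 1) = Δ·Π!·Σ² = 1/105  (sign +1)
B: Δ: 0! 2! 4! / 7! → 1/105; sum: t=0:+1/6 = 1/6; 3j²(1 2 3; 0 -1 1) = Δ·Π!·Σ² = 8/105  (sign +1)
I_A²/I_B² = (1/105)/(8/105) = 1/8

1/8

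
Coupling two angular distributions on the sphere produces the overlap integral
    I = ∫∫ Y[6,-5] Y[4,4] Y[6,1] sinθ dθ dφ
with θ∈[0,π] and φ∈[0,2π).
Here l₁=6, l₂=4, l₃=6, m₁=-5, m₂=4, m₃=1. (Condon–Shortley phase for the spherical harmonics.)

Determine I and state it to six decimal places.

-0.102536

m-sum 0 ✓  L=16 even ✓  2≤6≤10 ✓
Π(2lᵢ+1) = 13×9×13 = 1521
triangle coeff Δ(6,4,6) = 1/15315300
Σ_t [0,4]: t=0:+1/829440 t=1:−1/25920 t=2:+1/9216 t=3:−1/25920 t=4:+1/829440 = 7/207360
(3j)²=28/2431 [(6 4 6; 0 0 0)], sign=+1
Σ_t [4,4]: t=4:+1/2903040 = 1/2903040
(3j)²=5/663 [(6 4 6; -5 4 1)], sign=-1
⇒ 4πI² = 420/3179
I = (-1)√(420/3179/(4π)) = -0.10253555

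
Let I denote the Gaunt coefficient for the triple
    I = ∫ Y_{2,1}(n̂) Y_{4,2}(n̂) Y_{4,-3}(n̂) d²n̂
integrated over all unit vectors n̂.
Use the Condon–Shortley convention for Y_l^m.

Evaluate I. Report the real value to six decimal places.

m-sum 0 ✓  L=10 even ✓  2≤4≤6 ✓
Π(2lᵢ+1) = 5×9×9 = 405
triangle coeff Δ(2,4,4) = 1/13860
Σ_t [0,2]: t=0:+1/192 t=1:−1/36 t=2:+1/192 = -5/288
(3j)²=20/693 [(2 4 4; 0 0 0)], sign=-1
Σ_t [0,1]: t=0:+1/1440 t=1:−1/240 = -1/288
(3j)²=5/132 [(2 4 4; 1 2 -3)], sign=+1
⇒ 4πI² = 375/847
I = (-1)√(375/847/(4π)) = -0.18770204

-0.187702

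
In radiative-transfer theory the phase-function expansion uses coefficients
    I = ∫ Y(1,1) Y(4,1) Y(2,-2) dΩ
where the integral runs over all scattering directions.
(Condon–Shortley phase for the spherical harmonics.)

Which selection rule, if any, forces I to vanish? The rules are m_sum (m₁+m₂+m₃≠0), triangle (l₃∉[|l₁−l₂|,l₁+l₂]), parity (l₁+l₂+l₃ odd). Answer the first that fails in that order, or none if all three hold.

triangle

azimuthal sum: 1 + 1 − 2 = 0  ✓
3 ≤ 2 ≤ 5 (triangle on l)  ✗
L = 1 + 4 + 2 = 7 (odd)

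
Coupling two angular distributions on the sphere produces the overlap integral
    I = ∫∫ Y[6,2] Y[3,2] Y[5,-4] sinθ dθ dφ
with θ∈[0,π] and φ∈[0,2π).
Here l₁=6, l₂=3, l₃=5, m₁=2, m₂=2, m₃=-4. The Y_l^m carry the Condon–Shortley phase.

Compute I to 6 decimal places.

-0.139560

Rules hold: Σm=0, L=14 even, 3≤5≤9.
N = 13·7·11 = 1001
Δ = 4!·8!·2!/15! = 1/675675
Racah Σ t=1..3: t=1:−1/8640 t=2:+1/2304 t=3:−1/8640 = 7/34560
⇒ 3j(6 3 5; 0 0 0)² = 7/429, sgn -1
Racah Σ t=3..4: t=3:−1/60480 t=4:+1/967680 = -1/64512
⇒ 3j(6 3 5; 2 2 -4)² = 15/1001, sgn +1
4πI² = N·(3j₀)²·(3jₘ)² = 35/143
I = -1·√(0.244755/4π) = -0.13956004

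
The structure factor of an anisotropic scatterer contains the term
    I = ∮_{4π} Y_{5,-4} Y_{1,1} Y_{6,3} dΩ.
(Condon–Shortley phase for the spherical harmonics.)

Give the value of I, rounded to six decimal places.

-0.070770

m-sum 0 ✓  L=12 even ✓  4≤6≤6 ✓
Π(2lᵢ+1) = 11×3×13 = 429
triangle coeff Δ(5,1,6) = 1/858
Σ_t [0,0]: t=0:+1/14400 = 1/14400
(3j)²=6/143 [(5 1 6; 0 0 0)], sign=+1
Σ_t [0,0]: t=0:+1/725760 = 1/725760
(3j)²=1/286 [(5 1 6; -4 1 3)], sign=-1
⇒ 4πI² = 9/143
I = (-1)√(9/143/(4π)) = -0.07076985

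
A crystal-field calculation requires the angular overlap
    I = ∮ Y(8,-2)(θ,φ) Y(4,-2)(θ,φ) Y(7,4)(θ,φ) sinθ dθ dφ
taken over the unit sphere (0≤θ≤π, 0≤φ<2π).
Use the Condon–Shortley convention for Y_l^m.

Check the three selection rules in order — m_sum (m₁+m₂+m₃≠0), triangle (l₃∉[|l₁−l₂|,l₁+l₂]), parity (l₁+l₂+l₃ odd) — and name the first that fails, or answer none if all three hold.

azimuthal sum: -2 − 2 + 4 = 0  ✓
4 ≤ 7 ≤ 12 (triangle on l)  ✓
L = 8 + 4 + 7 = 19 (odd)  ✗

parity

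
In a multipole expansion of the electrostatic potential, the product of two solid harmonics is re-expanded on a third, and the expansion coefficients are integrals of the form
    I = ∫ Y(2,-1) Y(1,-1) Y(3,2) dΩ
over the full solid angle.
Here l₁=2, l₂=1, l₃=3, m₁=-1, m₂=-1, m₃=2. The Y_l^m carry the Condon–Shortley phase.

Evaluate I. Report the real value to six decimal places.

Checks pass: Σm=0; 6 even; l₃=3∈[1,3].
(2·2+1)(2·1+1)(2·3+1) = 105
Δ: 0! 4! 2! / 7! → 1/105
sum: t=0:+1/4 = 1/4
3j²(2 1 3; 0 0 0) = Δ·Π!·Σ² = 3/35  (sign -1)
sum: t=0:+1/12 = 1/12
3j²(2 1 3; -1 -1 2) = Δ·Π!·Σ² = 2/21  (sign -1)
combine: 4πI² = 105·3/35·2/21 = 6/7
take √, sign +1: I = 0.26116903

0.261169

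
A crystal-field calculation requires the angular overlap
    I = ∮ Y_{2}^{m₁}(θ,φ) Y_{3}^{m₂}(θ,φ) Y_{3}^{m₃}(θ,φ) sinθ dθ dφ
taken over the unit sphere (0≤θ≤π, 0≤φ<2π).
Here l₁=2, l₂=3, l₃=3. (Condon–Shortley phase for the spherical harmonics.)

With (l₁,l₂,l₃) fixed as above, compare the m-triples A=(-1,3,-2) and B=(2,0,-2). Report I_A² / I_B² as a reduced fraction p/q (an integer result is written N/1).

Same 2,3,3: normalisation and zero-m 3j drop out of the ratio.
A: Δ: 2! 2! 4! / 9! → 1/3780; sum: t=2:+1/48 = 1/48; 3j²(2 3 3; -1 3 -2) = Δ·Π!·Σ² = 5/84  (sign -1)
B: Δ: 2! 2! 4! / 9! → 1/3780; sum: t=0:+1/24 = 1/24; 3j²(2 3 3; 2 0 -2) = Δ·Π!·Σ² = 1/21  (sign -1)
I_A²/I_B² = (5/84)/(1/21) = 5/4

5/4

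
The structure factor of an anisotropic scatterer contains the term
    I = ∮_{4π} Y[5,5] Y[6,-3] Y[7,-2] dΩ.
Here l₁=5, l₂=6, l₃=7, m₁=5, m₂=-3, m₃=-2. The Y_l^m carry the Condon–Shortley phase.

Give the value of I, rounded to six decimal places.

m-sum 0 ✓  L=18 even ✓  1≤7≤11 ✓
Π(2lᵢ+1) = 11×13×15 = 2145
triangle coeff Δ(5,6,7) = 1/174594420
Σ_t [0,4]: t=0:+1/4147200 t=1:−1/207360 t=2:+1/82944 t=3:−1/207360 t=4:+1/4147200 = 1/345600
(3j)²=420/46189 [(5 6 7; 0 0 0)], sign=-1
Σ_t [0,0]: t=0:+1/12441600 = 1/12441600
(3j)²=588/46189 [(5 6 7; 5 -3 -2)], sign=-1
⇒ 4πI² = 3704400/14919047
I = (+1)√(3704400/14919047/(4π)) = 0.14056703

0.140567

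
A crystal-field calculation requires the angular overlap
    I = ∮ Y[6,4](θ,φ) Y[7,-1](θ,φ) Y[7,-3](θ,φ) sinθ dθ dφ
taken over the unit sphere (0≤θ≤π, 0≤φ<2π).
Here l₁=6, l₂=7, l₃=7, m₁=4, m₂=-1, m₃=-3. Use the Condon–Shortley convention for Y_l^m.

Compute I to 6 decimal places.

Rules hold: Σm=0, L=20 even, 1≤7≤13.
N = 13·15·15 = 2925
Δ = 6!·6!·8!/21! = 1/2444321880
Racah Σ t=0..6: t=0:+1/2612736000 t=1:−1/20736000 t=2:+1/1658880 t=3:−1/746496 t=4:+1/1658880 t=5:−1/20736000 t=6:+1/2612736000 = -1/4354560
⇒ 3j(6 7 7; 0 0 0)² = 1000/138567, sgn +1
Racah Σ t=0..2: t=0:+1/49766400 t=1:−1/10368000 t=2:+1/19906560 = -13/497664000
⇒ 3j(6 7 7; 4 -1 -3)² = 91/17765, sgn -1
4πI² = N·(3j₀)²·(3jₘ)² = 1365000/12623809
I = -1·√(0.108129/4π) = -0.09276116

-0.092761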